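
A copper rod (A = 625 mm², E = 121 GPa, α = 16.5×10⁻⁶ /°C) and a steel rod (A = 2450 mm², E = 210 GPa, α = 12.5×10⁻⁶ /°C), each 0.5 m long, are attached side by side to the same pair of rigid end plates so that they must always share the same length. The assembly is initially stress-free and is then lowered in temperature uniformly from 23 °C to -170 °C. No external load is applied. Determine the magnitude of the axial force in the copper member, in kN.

P ≈ 50.9 kN (tensile in the copper)

Both members must finish at the same length. With the larger α, the copper tends to over-contract; the plates restrain it, putting the copper in tension and the steel in compression. With no external load the two internal forces are equal and opposite, magnitude P.
Compatibility of the two members (thermal + elastic change equal): (α₁ − α₂)ΔT = P·[1/(A₁E₁) + 1/(A₂E₂)].
|α₁ − α₂|·ΔT = 4×10⁻⁶ × 193 = 0.000772.
1/(A₁E₁) + 1/(A₂E₂) = 1/(625×121×10³) + 1/(2450×210×10³) = 1.517×10⁻⁸ N⁻¹.
P = 0.000772 / 1.517×10⁻⁸ = 50900 N = 50.9 kN.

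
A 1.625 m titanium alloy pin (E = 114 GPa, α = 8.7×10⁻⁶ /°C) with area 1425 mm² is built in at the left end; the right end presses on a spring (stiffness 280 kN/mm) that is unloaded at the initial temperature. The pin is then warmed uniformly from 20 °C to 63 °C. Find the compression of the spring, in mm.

δ ≈ 0.16 mm

If the spring were absent the pin would lengthen by αΔT L = 8.7×10⁻⁶ × 43 × 1625 = 0.6079 mm.
With a force P in the spring, the elastic change of the pin is PL/(AE) and that of the spring is P/k; compatibility requires their sum to equal δ_free.
So P = δ_free / [L/(AE) + 1/k] = 0.6079 / [ 1625/(1425×114×10³) + 1/(280×10³) ].
P = 0.6079 / 1.357×10⁻⁵ = 44780 N.
Spring compression = P/k = 44780/(280×10³) = 0.1599 mm.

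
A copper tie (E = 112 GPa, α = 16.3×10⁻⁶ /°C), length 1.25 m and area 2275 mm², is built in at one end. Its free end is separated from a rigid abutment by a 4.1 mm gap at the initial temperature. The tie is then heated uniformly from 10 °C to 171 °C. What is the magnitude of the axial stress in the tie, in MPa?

σ ≈ 0 MPa

Unrestrained expansion: δ_free = αΔT L = 16.3×10⁻⁶ × 161 × 1250 = 3.28 mm.
Since δ_free = 3.28 mm is less than the 4.1 mm gap, the tie never touches the wall. No axial force develops.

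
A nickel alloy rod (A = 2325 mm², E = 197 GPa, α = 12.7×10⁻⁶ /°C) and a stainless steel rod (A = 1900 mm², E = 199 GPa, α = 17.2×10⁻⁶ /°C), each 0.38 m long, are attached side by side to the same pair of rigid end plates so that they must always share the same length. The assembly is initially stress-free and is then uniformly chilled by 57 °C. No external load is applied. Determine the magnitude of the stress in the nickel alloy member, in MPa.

The stainless steel has the larger α, so on cooling it would change length more than the nickel alloy if both were free. The rigid plates force a common final length, so the stainless steel is put into tension and the nickel alloy into compression, with equal and opposite forces P (no external load).
Setting the final lengths equal and cancelling L: (α₁ − α₂)ΔT = P/(A₁E₁) + P/(A₂E₂).
|α₁ − α₂|·ΔT = 4.5×10⁻⁶ × 57 = 0.0002565.
1/(A₁E₁) + 1/(A₂E₂) = 1/(2325×197×10³) + 1/(1900×199×10³) = 4.828×10⁻⁹ N⁻¹.
So P = 0.0002565 / 4.828×10⁻⁹ = 53.13 kN.
σ_{nickel alloy} = P/A₁ = 53130/2325 = 22.85 MPa, compressive.

σ ≈ 22.9 MPa (compressive)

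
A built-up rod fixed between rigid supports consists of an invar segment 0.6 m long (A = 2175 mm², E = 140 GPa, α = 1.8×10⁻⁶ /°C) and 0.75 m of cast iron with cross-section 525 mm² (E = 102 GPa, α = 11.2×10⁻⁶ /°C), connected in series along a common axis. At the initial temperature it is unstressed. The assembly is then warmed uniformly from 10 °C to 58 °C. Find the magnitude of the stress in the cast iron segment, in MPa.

σ ≈ 54.3 MPa (compressive)

With the walls removed the bar would change length by δ_free = Σ αᵢΔT Lᵢ = 1.8×10⁻⁶×48×600 + 11.2×10⁻⁶×48×750 = 0.455 mm.
The rigid supports impose zero overall length change; the single axial force P common to all segments must satisfy P Σ Lᵢ/(AᵢEᵢ) = δ_free.
The series flexibility is Σ Lᵢ/(AᵢEᵢ) = 600/(2175×140×10³) + 750/(525×102×10³) = 1.598×10⁻⁵ mm/N.
Hence P = δ_free / Σ(L/AE) = 0.455/1.598×10⁻⁵ = 28.48 kN (compressive).
σ_{cast iron} = P / A = 28480 / 525 = 54.25 MPa.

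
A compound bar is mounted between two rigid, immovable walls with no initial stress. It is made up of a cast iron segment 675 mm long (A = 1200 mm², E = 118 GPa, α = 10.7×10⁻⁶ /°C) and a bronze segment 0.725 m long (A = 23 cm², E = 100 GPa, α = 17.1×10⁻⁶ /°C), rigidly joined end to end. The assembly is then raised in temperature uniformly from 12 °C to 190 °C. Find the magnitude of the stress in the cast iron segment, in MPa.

σ ≈ 368 MPa (compressive)

Free thermal expansion of the whole bar: Σ αᵢΔT Lᵢ = 10.7×10⁻⁶×178×675 + 17.1×10⁻⁶×178×725 = 3.492 mm.
The walls prevent any net length change, so an axial force P (same in every segment) develops. Compatibility: P · Σ Lᵢ/(AᵢEᵢ) = δ_free.
The series flexibility is Σ Lᵢ/(AᵢEᵢ) = 675/(1200×118×10³) + 725/(2300×100×10³) = 7.919×10⁻⁶ mm/N.
So P = 3.492 / 7.919×10⁻⁶ = 441 kN, compressive.
σ_{cast iron} = P / A = 441000 / 1200 = 367.5 MPa.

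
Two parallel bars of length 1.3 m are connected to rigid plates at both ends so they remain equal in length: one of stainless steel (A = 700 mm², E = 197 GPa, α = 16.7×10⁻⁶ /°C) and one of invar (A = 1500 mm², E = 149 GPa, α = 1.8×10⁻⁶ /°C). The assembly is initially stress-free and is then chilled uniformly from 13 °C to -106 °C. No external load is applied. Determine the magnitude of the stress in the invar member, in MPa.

σ ≈ 101 MPa (compressive)

Equilibrium of a rigid end plate with no external load gives equal and opposite internal forces ±P in the two members. Since α_{stainless steel} > α_{invar}, cooling drives the stainless steel into tension and the invar into compression.
Equating the net (thermal + elastic) strains gives |α₁ − α₂|·ΔT = P·[1/(A₁E₁) + 1/(A₂E₂)].
|α₁ − α₂|·ΔT = 14.9×10⁻⁶ × 119 = 0.001773.
1/(A₁E₁) + 1/(A₂E₂) = 1/(700×197×10³) + 1/(1500×149×10³) = 1.173×10⁻⁸ N⁻¹.
P = 0.001773 / 1.173×10⁻⁸ = 151200 N = 151.2 kN.
σ_{invar} = P/A₂ = 151200/1500 = 100.8 MPa, compressive.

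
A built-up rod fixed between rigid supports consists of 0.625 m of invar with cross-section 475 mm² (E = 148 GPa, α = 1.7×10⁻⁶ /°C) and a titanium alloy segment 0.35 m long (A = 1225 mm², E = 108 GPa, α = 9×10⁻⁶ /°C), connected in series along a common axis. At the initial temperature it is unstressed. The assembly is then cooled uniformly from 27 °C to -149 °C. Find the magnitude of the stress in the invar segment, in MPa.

With the walls removed the bar would change length by δ_free = Σ αᵢΔT Lᵢ = 1.7×10⁻⁶×176×625 + 9×10⁻⁶×176×350 = 0.7414 mm.
The rigid supports impose zero overall length change; the single axial force P common to all segments must satisfy P Σ Lᵢ/(AᵢEᵢ) = δ_free.
The series flexibility is Σ Lᵢ/(AᵢEᵢ) = 625/(475×148×10³) + 350/(1225×108×10³) = 1.154×10⁻⁵ mm/N.
So P = 0.7414 / 1.154×10⁻⁵ = 64.27 kN, tensile.
σ_{invar} = P / A = 64270 / 475 = 135.3 MPa.

σ ≈ 135 MPa (tensile)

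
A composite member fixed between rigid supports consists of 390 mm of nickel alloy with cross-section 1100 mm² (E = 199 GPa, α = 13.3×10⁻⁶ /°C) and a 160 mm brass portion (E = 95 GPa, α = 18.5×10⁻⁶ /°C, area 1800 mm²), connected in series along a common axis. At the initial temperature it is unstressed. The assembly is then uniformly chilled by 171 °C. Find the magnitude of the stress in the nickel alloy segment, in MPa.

If the supports were absent, the total length change would be Σ αᵢΔT Lᵢ = 13.3×10⁻⁶×171×390 + 18.5×10⁻⁶×171×160 = 1.393 mm.
The rigid supports impose zero overall length change; the single axial force P common to all segments must satisfy P Σ Lᵢ/(AᵢEᵢ) = δ_free.
The series flexibility is Σ Lᵢ/(AᵢEᵢ) = 390/(1100×199×10³) + 160/(1800×95×10³) = 2.717×10⁻⁶ mm/N.
So P = 1.393 / 2.717×10⁻⁶ = 512.7 kN, tensile.
σ_{nickel alloy} = P / A = 512700 / 1100 = 466.1 MPa.

σ ≈ 466 MPa (tensile)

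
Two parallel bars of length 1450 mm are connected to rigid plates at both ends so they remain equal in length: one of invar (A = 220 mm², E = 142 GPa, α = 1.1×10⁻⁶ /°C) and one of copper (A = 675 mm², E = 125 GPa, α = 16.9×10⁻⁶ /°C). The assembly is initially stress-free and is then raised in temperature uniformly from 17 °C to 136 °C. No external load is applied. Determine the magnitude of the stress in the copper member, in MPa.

σ ≈ 63.5 MPa (compressive)

Equilibrium of a rigid end plate with no external load gives equal and opposite internal forces ±P in the two members. Since α_{copper} > α_{invar}, heating drives the copper into compression and the invar into tension.
Equating the net (thermal + elastic) strains gives |α₁ − α₂|·ΔT = P·[1/(A₁E₁) + 1/(A₂E₂)].
|α₁ − α₂|·ΔT = 15.8×10⁻⁶ × 119 = 0.00188.
1/(A₁E₁) + 1/(A₂E₂) = 1/(220×142×10³) + 1/(675×125×10³) = 4.386×10⁻⁸ N⁻¹.
So P = 0.00188 / 4.386×10⁻⁸ = 42.87 kN.
σ_{copper} = P/A₂ = 42870/675 = 63.51 MPa, compressive.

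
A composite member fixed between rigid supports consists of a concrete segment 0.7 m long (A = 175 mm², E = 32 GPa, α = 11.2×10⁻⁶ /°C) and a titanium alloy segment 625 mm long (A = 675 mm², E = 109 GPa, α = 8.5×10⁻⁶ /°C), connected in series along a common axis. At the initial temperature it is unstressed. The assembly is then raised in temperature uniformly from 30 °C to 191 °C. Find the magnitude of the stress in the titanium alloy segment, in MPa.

σ ≈ 23.5 MPa (compressive)

If the supports were absent, the total length change would be Σ αᵢΔT Lᵢ = 11.2×10⁻⁶×161×700 + 8.5×10⁻⁶×161×625 = 2.118 mm.
The walls prevent any net length change, so an axial force P (same in every segment) develops. Compatibility: P · Σ Lᵢ/(AᵢEᵢ) = δ_free.
The series flexibility is Σ Lᵢ/(AᵢEᵢ) = 700/(175×32×10³) + 625/(675×109×10³) = 0.0001335 mm/N.
P = 2.118 / 0.0001335 = 15860 N = 15.86 kN, compressive.
σ_{titanium alloy} = P / A = 15860 / 675 = 23.5 MPa.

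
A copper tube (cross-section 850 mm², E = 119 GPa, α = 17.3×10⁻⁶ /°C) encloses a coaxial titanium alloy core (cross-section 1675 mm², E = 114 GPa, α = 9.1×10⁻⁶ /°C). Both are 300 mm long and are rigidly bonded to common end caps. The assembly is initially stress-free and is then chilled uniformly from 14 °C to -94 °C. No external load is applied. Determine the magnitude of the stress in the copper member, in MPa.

σ ≈ 68.9 MPa (tensile)

Both members must finish at the same length. With the larger α, the copper tends to over-contract; the plates restrain it, putting the copper in tension and the titanium alloy in compression. With no external load the two internal forces are equal and opposite, magnitude P.
Compatibility of the two members (thermal + elastic change equal): (α₁ − α₂)ΔT = P·[1/(A₁E₁) + 1/(A₂E₂)].
|α₁ − α₂|·ΔT = 8.2×10⁻⁶ × 108 = 0.0008856.
1/(A₁E₁) + 1/(A₂E₂) = 1/(850×119×10³) + 1/(1675×114×10³) = 1.512×10⁻⁸ N⁻¹.
So P = 0.0008856 / 1.512×10⁻⁸ = 58.56 kN.
σ_{copper} = P/A₁ = 58560/850 = 68.89 MPa, tensile.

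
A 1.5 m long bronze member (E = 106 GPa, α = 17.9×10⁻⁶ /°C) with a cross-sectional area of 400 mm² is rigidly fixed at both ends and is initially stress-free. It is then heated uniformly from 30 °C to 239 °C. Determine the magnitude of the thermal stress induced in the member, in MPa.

σ ≈ 397 MPa (compressive)

The supports are rigid, so the total axial strain is zero. The restrained thermal strain is ε = αΔT = 17.9×10⁻⁶ × 209 = 3741.1×10⁻⁶.
Hence σ = E·αΔT = 106×10³ × 3741.1×10⁻⁶ = 396.6 MPa, compressive.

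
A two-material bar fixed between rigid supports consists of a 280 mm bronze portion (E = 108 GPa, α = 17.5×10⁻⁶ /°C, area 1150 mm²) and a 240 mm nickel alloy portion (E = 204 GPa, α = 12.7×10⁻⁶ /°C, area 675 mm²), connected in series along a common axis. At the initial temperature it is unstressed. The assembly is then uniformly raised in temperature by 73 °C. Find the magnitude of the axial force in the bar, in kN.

P ≈ 145 kN (compressive)

If the supports were absent, the total length change would be Σ αᵢΔT Lᵢ = 17.5×10⁻⁶×73×280 + 12.7×10⁻⁶×73×240 = 0.5802 mm.
Since the ends are fixed, an axial force P builds up, equal in every segment, with P · Σ Lᵢ/(AᵢEᵢ) = δ_free.
Σ Lᵢ/(AᵢEᵢ) = 280/(1150×108×10³) + 240/(675×204×10³) = 3.997×10⁻⁶ mm/N.
Hence P = δ_free / Σ(L/AE) = 0.5802/3.997×10⁻⁶ = 145.1 kN (compressive).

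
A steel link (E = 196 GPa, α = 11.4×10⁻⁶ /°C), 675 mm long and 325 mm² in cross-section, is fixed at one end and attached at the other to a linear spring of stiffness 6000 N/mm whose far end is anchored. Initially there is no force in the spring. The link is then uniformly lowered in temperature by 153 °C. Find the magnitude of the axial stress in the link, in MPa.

Free thermal contraction: δ_free = αΔT L = 11.4×10⁻⁶ × 153 × 675 = 1.177 mm.
Let P be the tensile force in the spring. The link extends elastically by PL/(AE) and the spring stretches by P/k; together these equal δ_free.
P [ L/(AE) + 1/k ] = δ_free → P [ 675/(325×196×10³) + 1/(6000) ] = 1.177.
P = 1.177 / 0.0001773 = 6642 N.
σ = P/A = 6642/325 = 20.44 MPa.

σ ≈ 20.4 MPa (tensile)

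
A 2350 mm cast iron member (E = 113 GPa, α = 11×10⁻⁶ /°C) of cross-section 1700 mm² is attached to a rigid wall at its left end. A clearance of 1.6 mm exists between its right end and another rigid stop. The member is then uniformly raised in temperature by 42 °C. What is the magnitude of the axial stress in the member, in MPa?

σ ≈ 0 MPa

Unrestrained expansion: δ_free = αΔT L = 11×10⁻⁶ × 42 × 2350 = 1.086 mm.
This is smaller than the 1.6 mm clearance, so the member expands freely without reaching the stop — the stress is zero.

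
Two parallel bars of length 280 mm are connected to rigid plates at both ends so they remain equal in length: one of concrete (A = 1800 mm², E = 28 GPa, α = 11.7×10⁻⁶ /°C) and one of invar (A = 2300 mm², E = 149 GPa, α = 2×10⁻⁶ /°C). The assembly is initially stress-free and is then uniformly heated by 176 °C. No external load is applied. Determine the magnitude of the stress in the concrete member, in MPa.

σ ≈ 41.7 MPa (compressive)

Equilibrium of a rigid end plate with no external load gives equal and opposite internal forces ±P in the two members. Since α_{concrete} > α_{invar}, heating drives the concrete into compression and the invar into tension.
Equating the net (thermal + elastic) strains gives |α₁ − α₂|·ΔT = P·[1/(A₁E₁) + 1/(A₂E₂)].
|α₁ − α₂|·ΔT = 9.7×10⁻⁶ × 176 = 0.001707.
1/(A₁E₁) + 1/(A₂E₂) = 1/(1800×28×10³) + 1/(2300×149×10³) = 2.276×10⁻⁸ N⁻¹.
P = 0.001707 / 2.276×10⁻⁸ = 75010 N = 75.01 kN.
σ_{concrete} = P/A₁ = 75010/1800 = 41.67 MPa, compressive.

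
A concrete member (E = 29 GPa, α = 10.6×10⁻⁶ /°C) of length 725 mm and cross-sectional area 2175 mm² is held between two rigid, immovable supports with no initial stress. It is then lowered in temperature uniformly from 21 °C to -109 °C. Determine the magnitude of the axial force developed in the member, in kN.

P ≈ 86.9 kN (tensile)

Full restraint means ε = 0, so the stress is σ = EαΔT = 29×10³ × 10.6×10⁻⁶ × 130 = 39.96 MPa.
Axial force P = σA = 39.96 × 2175 = 86920 N = 86.92 kN, tensile.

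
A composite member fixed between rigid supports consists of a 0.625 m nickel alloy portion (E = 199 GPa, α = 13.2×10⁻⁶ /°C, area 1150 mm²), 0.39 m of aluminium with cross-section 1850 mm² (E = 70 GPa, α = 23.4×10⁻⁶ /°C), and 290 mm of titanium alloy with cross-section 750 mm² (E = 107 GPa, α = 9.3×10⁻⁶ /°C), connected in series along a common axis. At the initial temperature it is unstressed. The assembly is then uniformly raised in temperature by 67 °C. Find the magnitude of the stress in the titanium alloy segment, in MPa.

If the supports were absent, the total length change would be Σ αᵢΔT Lᵢ = 13.2×10⁻⁶×67×625 + 23.4×10⁻⁶×67×390 + 9.3×10⁻⁶×67×290 = 1.345 mm.
The walls prevent any net length change, so an axial force P (same in every segment) develops. Compatibility: P · Σ Lᵢ/(AᵢEᵢ) = δ_free.
The series flexibility is Σ Lᵢ/(AᵢEᵢ) = 625/(1150×199×10³) + 390/(1850×70×10³) + 290/(750×107×10³) = 9.356×10⁻⁶ mm/N.
Hence P = δ_free / Σ(L/AE) = 1.345/9.356×10⁻⁶ = 143.7 kN (compressive).
σ_{titanium alloy} = P / A = 143700 / 750 = 191.7 MPa.

σ ≈ 192 MPa (compressive)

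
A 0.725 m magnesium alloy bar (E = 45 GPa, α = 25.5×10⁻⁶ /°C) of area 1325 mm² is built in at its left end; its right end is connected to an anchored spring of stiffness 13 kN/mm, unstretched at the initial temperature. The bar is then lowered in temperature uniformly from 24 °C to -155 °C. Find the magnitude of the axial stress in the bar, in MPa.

σ ≈ 28 MPa (tensile)

The unrestrained thermal change is αΔT L = 25.5×10⁻⁶ × 179 × 725 = 3.309 mm.
With a force P in the spring, the elastic change of the bar is PL/(AE) and that of the spring is P/k; compatibility requires their sum to equal δ_free.
So P = δ_free / [L/(AE) + 1/k] = 3.309 / [ 725/(1325×45×10³) + 1/(13×10³) ].
P = 3.309 / 8.908×10⁻⁵ = 37150 N.
σ = P/A = 37150/1325 = 28.04 MPa.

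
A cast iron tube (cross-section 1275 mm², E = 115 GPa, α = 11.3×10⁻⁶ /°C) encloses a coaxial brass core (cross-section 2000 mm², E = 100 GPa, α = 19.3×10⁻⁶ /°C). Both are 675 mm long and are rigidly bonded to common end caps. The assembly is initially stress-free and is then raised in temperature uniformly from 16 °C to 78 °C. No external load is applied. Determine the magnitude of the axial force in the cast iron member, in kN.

Equilibrium of a rigid end plate with no external load gives equal and opposite internal forces ±P in the two members. Since α_{brass} > α_{cast iron}, heating drives the brass into compression and the cast iron into tension.
Compatibility of the two members (thermal + elastic change equal): (α₁ − α₂)ΔT = P·[1/(A₁E₁) + 1/(A₂E₂)].
|α₁ − α₂|·ΔT = 8×10⁻⁶ × 62 = 0.000496.
1/(A₁E₁) + 1/(A₂E₂) = 1/(1275×115×10³) + 1/(2000×100×10³) = 1.182×10⁻⁸ N⁻¹.
P = 0.000496 / 1.182×10⁻⁸ = 41960 N = 41.96 kN.

P ≈ 42 kN (tensile in the cast iron)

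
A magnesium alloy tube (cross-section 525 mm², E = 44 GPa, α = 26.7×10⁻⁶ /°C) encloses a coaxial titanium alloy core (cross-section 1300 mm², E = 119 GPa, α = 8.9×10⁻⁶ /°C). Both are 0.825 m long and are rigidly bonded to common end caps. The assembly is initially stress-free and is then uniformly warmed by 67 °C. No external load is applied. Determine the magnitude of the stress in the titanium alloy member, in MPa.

σ ≈ 18.4 MPa (tensile)

Both members must finish at the same length. With the larger α, the magnesium alloy tends to over-expand; the plates restrain it, putting the magnesium alloy in compression and the titanium alloy in tension. With no external load the two internal forces are equal and opposite, magnitude P.
Equating the net (thermal + elastic) strains gives |α₁ − α₂|·ΔT = P·[1/(A₁E₁) + 1/(A₂E₂)].
|α₁ − α₂|·ΔT = 17.8×10⁻⁶ × 67 = 0.001193.
1/(A₁E₁) + 1/(A₂E₂) = 1/(525×44×10³) + 1/(1300×119×10³) = 4.975×10⁻⁸ N⁻¹.
So P = 0.001193 / 4.975×10⁻⁸ = 23.97 kN.
σ_{titanium alloy} = P/A₂ = 23970/1300 = 18.44 MPa, tensile.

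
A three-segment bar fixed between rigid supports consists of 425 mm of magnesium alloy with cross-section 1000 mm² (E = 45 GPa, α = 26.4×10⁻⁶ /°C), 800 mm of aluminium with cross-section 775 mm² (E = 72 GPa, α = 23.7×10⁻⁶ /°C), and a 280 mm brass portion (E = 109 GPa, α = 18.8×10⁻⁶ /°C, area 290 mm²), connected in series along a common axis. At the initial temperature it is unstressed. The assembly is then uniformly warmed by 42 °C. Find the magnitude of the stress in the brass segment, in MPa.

If the supports were absent, the total length change would be Σ αᵢΔT Lᵢ = 26.4×10⁻⁶×42×425 + 23.7×10⁻⁶×42×800 + 18.8×10⁻⁶×42×280 = 1.489 mm.
The rigid supports impose zero overall length change; the single axial force P common to all segments must satisfy P Σ Lᵢ/(AᵢEᵢ) = δ_free.
The series flexibility is Σ Lᵢ/(AᵢEᵢ) = 425/(1000×45×10³) + 800/(775×72×10³) + 280/(290×109×10³) = 3.264×10⁻⁵ mm/N.
So P = 1.489 / 3.264×10⁻⁵ = 45.61 kN, compressive.
σ_{brass} = P / A = 45610 / 290 = 157.3 MPa.

σ ≈ 157 MPa (compressive)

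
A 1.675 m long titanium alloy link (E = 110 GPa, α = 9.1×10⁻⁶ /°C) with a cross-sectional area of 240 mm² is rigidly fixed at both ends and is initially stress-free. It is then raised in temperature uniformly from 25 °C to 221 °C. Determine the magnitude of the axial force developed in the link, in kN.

The ends cannot move, so σ = EαΔT = 110×10³ × 9.1×10⁻⁶ × 196 = 196.2 MPa.
Then P = σA = 196.2 × 240 mm² = 47.09 kN, compressive.

P ≈ 47.1 kN (compressive)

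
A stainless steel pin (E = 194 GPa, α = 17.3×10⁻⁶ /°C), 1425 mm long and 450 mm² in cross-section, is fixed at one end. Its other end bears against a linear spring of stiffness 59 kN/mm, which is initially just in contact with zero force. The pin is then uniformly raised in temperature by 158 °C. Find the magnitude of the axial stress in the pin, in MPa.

σ ≈ 260 MPa (compressive)

If the spring were absent the pin would lengthen by αΔT L = 17.3×10⁻⁶ × 158 × 1425 = 3.895 mm.
Let P be the compressive force at the spring. The pin shortens elastically by PL/(AE) and the spring compresses by P/k; together these equal δ_free.
P [ L/(AE) + 1/k ] = δ_free → P [ 1425/(450×194×10³) + 1/(59×10³) ] = 3.895.
P = 3.895 / 3.327×10⁻⁵ = 117100 N.
σ = P/A = 117100/450 = 260.2 MPa.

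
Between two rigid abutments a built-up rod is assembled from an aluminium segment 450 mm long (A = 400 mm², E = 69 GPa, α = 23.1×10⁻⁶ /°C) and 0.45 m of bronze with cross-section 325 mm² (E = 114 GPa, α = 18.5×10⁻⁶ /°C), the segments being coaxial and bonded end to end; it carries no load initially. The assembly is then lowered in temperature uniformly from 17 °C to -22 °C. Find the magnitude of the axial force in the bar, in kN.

P ≈ 25.7 kN (tensile)

Free thermal contraction of the whole bar: Σ αᵢΔT Lᵢ = 23.1×10⁻⁶×39×450 + 18.5×10⁻⁶×39×450 = 0.7301 mm.
The walls prevent any net length change, so an axial force P (same in every segment) develops. Compatibility: P · Σ Lᵢ/(AᵢEᵢ) = δ_free.
Σ Lᵢ/(AᵢEᵢ) = 450/(400×69×10³) + 450/(325×114×10³) = 2.845×10⁻⁵ mm/N.
P = 0.7301 / 2.845×10⁻⁵ = 25660 N = 25.66 kN, tensile.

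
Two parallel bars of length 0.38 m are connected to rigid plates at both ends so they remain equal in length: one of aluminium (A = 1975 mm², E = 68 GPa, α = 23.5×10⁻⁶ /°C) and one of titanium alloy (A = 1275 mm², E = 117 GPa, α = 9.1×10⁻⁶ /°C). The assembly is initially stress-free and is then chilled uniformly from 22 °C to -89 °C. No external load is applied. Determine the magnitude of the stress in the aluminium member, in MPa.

σ ≈ 57.2 MPa (tensile)

Both members must finish at the same length. With the larger α, the aluminium tends to over-contract; the plates restrain it, putting the aluminium in tension and the titanium alloy in compression. With no external load the two internal forces are equal and opposite, magnitude P.
Compatibility of the two members (thermal + elastic change equal): (α₁ − α₂)ΔT = P·[1/(A₁E₁) + 1/(A₂E₂)].
|α₁ − α₂|·ΔT = 14.4×10⁻⁶ × 111 = 0.001598.
1/(A₁E₁) + 1/(A₂E₂) = 1/(1975×68×10³) + 1/(1275×117×10³) = 1.415×10⁻⁸ N⁻¹.
P = 0.001598 / 1.415×10⁻⁸ = 113000 N = 113 kN.
σ_{aluminium} = P/A₁ = 113000/1975 = 57.2 MPa, tensile.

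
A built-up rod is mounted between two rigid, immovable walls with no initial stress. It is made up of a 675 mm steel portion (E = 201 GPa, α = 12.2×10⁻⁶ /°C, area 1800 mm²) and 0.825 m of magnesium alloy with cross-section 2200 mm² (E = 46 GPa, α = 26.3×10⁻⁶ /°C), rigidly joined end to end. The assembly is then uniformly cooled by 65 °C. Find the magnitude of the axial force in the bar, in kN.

Free thermal contraction of the whole bar: Σ αᵢΔT Lᵢ = 12.2×10⁻⁶×65×675 + 26.3×10⁻⁶×65×825 = 1.946 mm.
Since the ends are fixed, an axial force P builds up, equal in every segment, with P · Σ Lᵢ/(AᵢEᵢ) = δ_free.
Σ Lᵢ/(AᵢEᵢ) = 675/(1800×201×10³) + 825/(2200×46×10³) = 1.002×10⁻⁵ mm/N.
So P = 1.946 / 1.002×10⁻⁵ = 194.2 kN, tensile.

P ≈ 194 kN (tensile)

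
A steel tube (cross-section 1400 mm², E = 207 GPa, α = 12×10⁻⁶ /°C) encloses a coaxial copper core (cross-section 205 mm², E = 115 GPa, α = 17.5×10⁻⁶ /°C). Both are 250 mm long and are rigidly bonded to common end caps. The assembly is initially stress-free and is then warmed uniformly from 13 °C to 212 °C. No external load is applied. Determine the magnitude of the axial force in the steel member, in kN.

Both members must finish at the same length. With the larger α, the copper tends to over-expand; the plates restrain it, putting the copper in compression and the steel in tension. With no external load the two internal forces are equal and opposite, magnitude P.
Setting the final lengths equal and cancelling L: (α₁ − α₂)ΔT = P/(A₁E₁) + P/(A₂E₂).
|α₁ − α₂|·ΔT = 5.5×10⁻⁶ × 199 = 0.001094.
1/(A₁E₁) + 1/(A₂E₂) = 1/(1400×207×10³) + 1/(205×115×10³) = 4.587×10⁻⁸ N⁻¹.
So P = 0.001094 / 4.587×10⁻⁸ = 23.86 kN.

P ≈ 23.9 kN (tensile in the steel)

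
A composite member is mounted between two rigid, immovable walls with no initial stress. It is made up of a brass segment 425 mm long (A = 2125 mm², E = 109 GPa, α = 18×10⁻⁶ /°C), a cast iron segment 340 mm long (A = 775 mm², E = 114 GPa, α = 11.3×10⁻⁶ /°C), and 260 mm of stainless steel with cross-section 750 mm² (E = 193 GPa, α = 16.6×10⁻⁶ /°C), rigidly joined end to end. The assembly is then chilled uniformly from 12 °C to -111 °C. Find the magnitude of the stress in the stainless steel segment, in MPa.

Free thermal contraction of the whole bar: Σ αᵢΔT Lᵢ = 18×10⁻⁶×123×425 + 11.3×10⁻⁶×123×340 + 16.6×10⁻⁶×123×260 = 1.944 mm.
The rigid supports impose zero overall length change; the single axial force P common to all segments must satisfy P Σ Lᵢ/(AᵢEᵢ) = δ_free.
Σ Lᵢ/(AᵢEᵢ) = 425/(2125×109×10³) + 340/(775×114×10³) + 260/(750×193×10³) = 7.479×10⁻⁶ mm/N.
Hence P = δ_free / Σ(L/AE) = 1.944/7.479×10⁻⁶ = 260 kN (tensile).
σ_{stainless steel} = P / A = 260000 / 750 = 346.6 MPa.

σ ≈ 347 MPa (tensile)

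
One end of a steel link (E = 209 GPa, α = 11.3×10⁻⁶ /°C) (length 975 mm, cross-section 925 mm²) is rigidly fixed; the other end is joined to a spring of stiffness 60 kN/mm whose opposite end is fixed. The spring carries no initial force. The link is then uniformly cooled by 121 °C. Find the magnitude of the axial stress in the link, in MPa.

The unrestrained thermal change is αΔT L = 11.3×10⁻⁶ × 121 × 975 = 1.333 mm.
With a force P in the spring, the elastic change of the link is PL/(AE) and that of the spring is P/k; compatibility requires their sum to equal δ_free.
So P = δ_free / [L/(AE) + 1/k] = 1.333 / [ 975/(925×209×10³) + 1/(60×10³) ].
P = 1.333 / 2.171×10⁻⁵ = 61410 N.
σ = P/A = 61410/925 = 66.38 MPa.

σ ≈ 66.4 MPa (tensile)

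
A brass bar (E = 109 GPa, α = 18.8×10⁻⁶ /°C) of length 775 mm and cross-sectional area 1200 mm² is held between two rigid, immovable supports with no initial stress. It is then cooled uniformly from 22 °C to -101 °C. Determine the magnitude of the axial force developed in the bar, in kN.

Full restraint means ε = 0, so the stress is σ = EαΔT = 109×10³ × 18.8×10⁻⁶ × 123 = 252.1 MPa.
Axial force P = σA = 252.1 × 1200 = 302500 N = 302.5 kN, tensile.

P ≈ 302 kN (tensile)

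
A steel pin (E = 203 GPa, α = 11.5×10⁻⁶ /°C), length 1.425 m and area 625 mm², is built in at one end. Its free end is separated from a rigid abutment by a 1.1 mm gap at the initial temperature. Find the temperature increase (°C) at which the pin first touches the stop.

ΔT ≈ 67.1 °C

The gap closes when αΔT L = 1.1 mm, since the pin is still unstressed at that instant.
So ΔT = g/(αL) = 1.1/(11.5×10⁻⁶ × 1425) = 67.12 °C.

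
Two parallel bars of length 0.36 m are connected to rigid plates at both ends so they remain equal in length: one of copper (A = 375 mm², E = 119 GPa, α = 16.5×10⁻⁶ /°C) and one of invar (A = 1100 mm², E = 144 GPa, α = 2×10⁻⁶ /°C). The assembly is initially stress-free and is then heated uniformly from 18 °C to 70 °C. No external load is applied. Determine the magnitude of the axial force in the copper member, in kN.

P ≈ 26.3 kN (compressive in the copper)

The copper has the larger α, so on heating it would change length more than the invar if both were free. The rigid plates force a common final length, so the copper is put into compression and the invar into tension, with equal and opposite forces P (no external load).
Equating the net (thermal + elastic) strains gives |α₁ − α₂|·ΔT = P·[1/(A₁E₁) + 1/(A₂E₂)].
|α₁ − α₂|·ΔT = 14.5×10⁻⁶ × 52 = 0.000754.
1/(A₁E₁) + 1/(A₂E₂) = 1/(375×119×10³) + 1/(1100×144×10³) = 2.872×10⁻⁸ N⁻¹.
So P = 0.000754 / 2.872×10⁻⁸ = 26.25 kN.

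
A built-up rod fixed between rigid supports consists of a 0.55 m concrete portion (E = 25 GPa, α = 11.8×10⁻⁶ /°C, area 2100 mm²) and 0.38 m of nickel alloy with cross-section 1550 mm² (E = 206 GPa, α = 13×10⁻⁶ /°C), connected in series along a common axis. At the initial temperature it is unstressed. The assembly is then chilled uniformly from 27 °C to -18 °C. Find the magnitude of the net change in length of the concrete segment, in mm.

If the supports were absent, the total length change would be Σ αᵢΔT Lᵢ = 11.8×10⁻⁶×45×550 + 13×10⁻⁶×45×380 = 0.5143 mm.
Since the ends are fixed, an axial force P builds up, equal in every segment, with P · Σ Lᵢ/(AᵢEᵢ) = δ_free.
The series flexibility is Σ Lᵢ/(AᵢEᵢ) = 550/(2100×25×10³) + 380/(1550×206×10³) = 1.167×10⁻⁵ mm/N.
P = 0.5143 / 1.167×10⁻⁵ = 44090 N = 44.09 kN, tensile.
For the concrete segment, free thermal change = 11.8×10⁻⁶×45×550 = 0.292 mm and elastic change from P = 44090×550/(2100×25×10³) = 0.4619 mm; these oppose, so the net change is 0.17 mm (segment lengthens).

|ΔL| ≈ 0.17 mm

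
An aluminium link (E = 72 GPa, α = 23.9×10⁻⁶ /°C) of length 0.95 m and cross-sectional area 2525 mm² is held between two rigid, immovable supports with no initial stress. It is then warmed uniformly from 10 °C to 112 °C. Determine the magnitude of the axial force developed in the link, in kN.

The ends cannot move, so σ = EαΔT = 72×10³ × 23.9×10⁻⁶ × 102 = 175.5 MPa.
Axial force P = σA = 175.5 × 2525 = 443200 N = 443.2 kN, compressive.

P ≈ 443 kN (compressive)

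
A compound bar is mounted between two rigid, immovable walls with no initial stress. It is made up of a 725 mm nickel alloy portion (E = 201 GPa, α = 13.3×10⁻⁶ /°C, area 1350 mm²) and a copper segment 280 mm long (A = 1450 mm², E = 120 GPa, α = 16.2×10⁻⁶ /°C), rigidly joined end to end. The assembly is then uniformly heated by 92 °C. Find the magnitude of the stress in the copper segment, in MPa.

If the supports were absent, the total length change would be Σ αᵢΔT Lᵢ = 13.3×10⁻⁶×92×725 + 16.2×10⁻⁶×92×280 = 1.304 mm.
The walls prevent any net length change, so an axial force P (same in every segment) develops. Compatibility: P · Σ Lᵢ/(AᵢEᵢ) = δ_free.
The series flexibility is Σ Lᵢ/(AᵢEᵢ) = 725/(1350×201×10³) + 280/(1450×120×10³) = 4.281×10⁻⁶ mm/N.
P = 1.304 / 4.281×10⁻⁶ = 304700 N = 304.7 kN, compressive.
σ_{copper} = P / A = 304700 / 1450 = 210.1 MPa.

σ ≈ 210 MPa (compressive)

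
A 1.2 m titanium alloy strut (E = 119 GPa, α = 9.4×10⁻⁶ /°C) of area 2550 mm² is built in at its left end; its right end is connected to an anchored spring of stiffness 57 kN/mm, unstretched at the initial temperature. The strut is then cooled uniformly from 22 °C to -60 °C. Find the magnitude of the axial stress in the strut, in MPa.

σ ≈ 16.9 MPa (tensile)

If the spring were absent the strut would shorten by αΔT L = 9.4×10⁻⁶ × 82 × 1200 = 0.925 mm.
With a force P in the spring, the elastic change of the strut is PL/(AE) and that of the spring is P/k; compatibility requires their sum to equal δ_free.
So P = δ_free / [L/(AE) + 1/k] = 0.925 / [ 1200/(2550×119×10³) + 1/(57×10³) ].
P = 0.925 / 2.15×10⁻⁵ = 43020 N.
σ = P/A = 43020/2550 = 16.87 MPa.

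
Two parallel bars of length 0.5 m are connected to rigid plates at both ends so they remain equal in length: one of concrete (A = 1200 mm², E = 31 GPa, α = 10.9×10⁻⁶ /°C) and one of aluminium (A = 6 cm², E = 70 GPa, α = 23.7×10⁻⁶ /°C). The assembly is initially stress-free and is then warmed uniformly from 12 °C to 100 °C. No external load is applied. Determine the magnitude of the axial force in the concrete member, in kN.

The aluminium has the larger α, so on heating it would change length more than the concrete if both were free. The rigid plates force a common final length, so the aluminium is put into compression and the concrete into tension, with equal and opposite forces P (no external load).
Equating the net (thermal + elastic) strains gives |α₁ − α₂|·ΔT = P·[1/(A₁E₁) + 1/(A₂E₂)].
|α₁ − α₂|·ΔT = 12.8×10⁻⁶ × 88 = 0.001126.
1/(A₁E₁) + 1/(A₂E₂) = 1/(1200×31×10³) + 1/(600×70×10³) = 5.069×10⁻⁸ N⁻¹.
P = 0.001126 / 5.069×10⁻⁸ = 22220 N = 22.22 kN.

P ≈ 22.2 kN (tensile in the concrete)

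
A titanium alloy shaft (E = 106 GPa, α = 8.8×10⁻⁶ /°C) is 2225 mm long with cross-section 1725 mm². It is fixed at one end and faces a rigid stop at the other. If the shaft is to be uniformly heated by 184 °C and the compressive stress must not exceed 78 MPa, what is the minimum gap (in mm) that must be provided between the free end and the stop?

g ≈ 1.97 mm

With no wall the shaft would lengthen by αΔT L = 8.8×10⁻⁶ × 184 × 2225 = 3.603 mm.
A stress of 78 MPa corresponds to the wall pushing the shaft back by σL/E = 78×2225/(106×10³) = 1.637 mm.
So the gap has to take up the difference, g_min = δ_free − σL/E = 3.603 − 1.637 = 1.965 mm.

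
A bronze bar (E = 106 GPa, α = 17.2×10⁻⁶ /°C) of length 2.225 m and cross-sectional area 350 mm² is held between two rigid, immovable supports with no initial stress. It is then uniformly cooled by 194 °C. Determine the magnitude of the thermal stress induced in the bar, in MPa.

Because both ends are immovable the net strain is zero, and the suppressed thermal strain is αΔT = 17.2×10⁻⁶ × 194 = 3336.8×10⁻⁶.
The stress required to suppress this strain is σ = Eε = 106×10³ × 3336.8×10⁻⁶ = 353.7 MPa, tensile since the bar is trying to contract.

σ ≈ 354 MPa (tensile)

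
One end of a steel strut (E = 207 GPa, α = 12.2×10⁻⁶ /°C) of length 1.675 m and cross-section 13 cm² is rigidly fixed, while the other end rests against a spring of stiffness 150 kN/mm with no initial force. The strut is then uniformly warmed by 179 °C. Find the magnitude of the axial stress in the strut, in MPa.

The unrestrained thermal change is αΔT L = 12.2×10⁻⁶ × 179 × 1675 = 3.658 mm.
Let P be the compressive force at the spring. The strut shortens elastically by PL/(AE) and the spring compresses by P/k; together these equal δ_free.
P [ L/(AE) + 1/k ] = δ_free → P [ 1675/(1300×207×10³) + 1/(150×10³) ] = 3.658.
P = 3.658 / 1.289×10⁻⁵ = 283800 N.
σ = P/A = 283800/1300 = 218.3 MPa.

σ ≈ 218 MPa (compressive)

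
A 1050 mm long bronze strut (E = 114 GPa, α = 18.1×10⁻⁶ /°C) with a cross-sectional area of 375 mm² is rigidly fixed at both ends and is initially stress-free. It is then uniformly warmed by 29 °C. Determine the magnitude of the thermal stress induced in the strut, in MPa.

With length fixed, the mechanical strain must cancel the thermal strain αΔT = 18.1×10⁻⁶ × 29 = 524.9×10⁻⁶.
The stress required to suppress this strain is σ = Eε = 114×10³ × 524.9×10⁻⁶ = 59.84 MPa, compressive since the strut is trying to expand.

σ ≈ 59.8 MPa (compressive)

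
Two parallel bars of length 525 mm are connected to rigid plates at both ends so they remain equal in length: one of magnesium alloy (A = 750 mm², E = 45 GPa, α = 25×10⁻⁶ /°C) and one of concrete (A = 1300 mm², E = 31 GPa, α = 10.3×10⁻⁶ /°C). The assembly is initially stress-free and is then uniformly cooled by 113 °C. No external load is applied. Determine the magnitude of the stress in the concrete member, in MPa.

The magnesium alloy has the larger α, so on cooling it would change length more than the concrete if both were free. The rigid plates force a common final length, so the magnesium alloy is put into tension and the concrete into compression, with equal and opposite forces P (no external load).
Setting the final lengths equal and cancelling L: (α₁ − α₂)ΔT = P/(A₁E₁) + P/(A₂E₂).
|α₁ − α₂|·ΔT = 14.7×10⁻⁶ × 113 = 0.001661.
1/(A₁E₁) + 1/(A₂E₂) = 1/(750×45×10³) + 1/(1300×31×10³) = 5.444×10⁻⁸ N⁻¹.
So P = 0.001661 / 5.444×10⁻⁸ = 30.51 kN.
σ_{concrete} = P/A₂ = 30510/1300 = 23.47 MPa, compressive.

σ ≈ 23.5 MPa (compressive)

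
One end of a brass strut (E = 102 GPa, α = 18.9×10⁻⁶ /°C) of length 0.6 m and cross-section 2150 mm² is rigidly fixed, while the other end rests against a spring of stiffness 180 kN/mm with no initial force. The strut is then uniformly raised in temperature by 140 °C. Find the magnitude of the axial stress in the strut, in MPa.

The unrestrained thermal change is αΔT L = 18.9×10⁻⁶ × 140 × 600 = 1.588 mm.
With a force P in the spring, the elastic change of the strut is PL/(AE) and that of the spring is P/k; compatibility requires their sum to equal δ_free.
So P = δ_free / [L/(AE) + 1/k] = 1.588 / [ 600/(2150×102×10³) + 1/(180×10³) ].
P = 1.588 / 8.292×10⁻⁶ = 191500 N.
σ = P/A = 191500/2150 = 89.06 MPa.

σ ≈ 89.1 MPa (compressive)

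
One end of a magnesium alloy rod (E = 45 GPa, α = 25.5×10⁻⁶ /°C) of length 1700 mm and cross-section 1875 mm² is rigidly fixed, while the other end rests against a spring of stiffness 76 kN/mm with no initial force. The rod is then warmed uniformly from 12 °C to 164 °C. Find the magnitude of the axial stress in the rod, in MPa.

σ ≈ 106 MPa (compressive)

Free thermal expansion: δ_free = αΔT L = 25.5×10⁻⁶ × 152 × 1700 = 6.589 mm.
With a force P in the spring, the elastic change of the rod is PL/(AE) and that of the spring is P/k; compatibility requires their sum to equal δ_free.
So P = δ_free / [L/(AE) + 1/k] = 6.589 / [ 1700/(1875×45×10³) + 1/(76×10³) ].
P = 6.589 / 3.331×10⁻⁵ = 197800 N.
σ = P/A = 197800/1875 = 105.5 MPa.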